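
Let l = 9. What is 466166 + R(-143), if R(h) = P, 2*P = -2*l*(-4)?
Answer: 466202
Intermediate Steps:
P = 36 (P = (-2*9*(-4))/2 = (-18*(-4))/2 = (1/2)*72 = 36)
R(h) = 36
466166 + R(-143) = 466166 + 36 = 466202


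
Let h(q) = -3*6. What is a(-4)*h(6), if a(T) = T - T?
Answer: 0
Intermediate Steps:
a(T) = 0
h(q) = -18
a(-4)*h(6) = 0*(-18) = 0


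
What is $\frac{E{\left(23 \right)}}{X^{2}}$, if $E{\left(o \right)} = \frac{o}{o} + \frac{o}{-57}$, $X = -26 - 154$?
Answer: $\frac{17}{923400} \approx 1.841 \cdot 10^{-5}$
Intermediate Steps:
$X = -180$
$E{\left(o \right)} = 1 - \frac{o}{57}$ ($E{\left(o \right)} = 1 + o \left(- \frac{1}{57}\right) = 1 - \frac{o}{57}$)
$\frac{E{\left(23 \right)}}{X^{2}} = \frac{1 - \frac{23}{57}}{\left(-180\right)^{2}} = \frac{1 - \frac{23}{57}}{32400} = \frac{34}{57} \cdot \frac{1}{32400} = \frac{17}{923400}$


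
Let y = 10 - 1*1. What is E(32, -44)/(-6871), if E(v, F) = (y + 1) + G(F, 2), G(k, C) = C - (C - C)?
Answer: -12/6871 ≈ -0.0017465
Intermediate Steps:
y = 9 (y = 10 - 1 = 9)
G(k, C) = C (G(k, C) = C - 1*0 = C + 0 = C)
E(v, F) = 12 (E(v, F) = (9 + 1) + 2 = 10 + 2 = 12)
E(32, -44)/(-6871) = 12/(-6871) = 12*(-1/6871) = -12/6871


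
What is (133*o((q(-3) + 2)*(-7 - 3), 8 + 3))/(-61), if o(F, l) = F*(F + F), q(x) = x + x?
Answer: -425600/61 ≈ -6977.0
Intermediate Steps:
q(x) = 2*x
o(F, l) = 2*F² (o(F, l) = F*(2*F) = 2*F²)
(133*o((q(-3) + 2)*(-7 - 3), 8 + 3))/(-61) = (133*(2*((2*(-3) + 2)*(-7 - 3))²))/(-61) = (133*(2*((-6 + 2)*(-10))²))*(-1/61) = (133*(2*(-4*(-10))²))*(-1/61) = (133*(2*40²))*(-1/61) = (133*(2*1600))*(-1/61) = (133*3200)*(-1/61) = 425600*(-1/61) = -425600/61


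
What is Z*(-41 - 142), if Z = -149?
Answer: 27267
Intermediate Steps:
Z*(-41 - 142) = -149*(-41 - 142) = -149*(-183) = 27267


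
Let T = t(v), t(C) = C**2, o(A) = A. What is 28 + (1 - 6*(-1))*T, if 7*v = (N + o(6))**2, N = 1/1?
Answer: 371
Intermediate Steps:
N = 1 (N = 1*1 = 1)
v = 7 (v = (1 + 6)**2/7 = (1/7)*7**2 = (1/7)*49 = 7)
T = 49 (T = 7**2 = 49)
28 + (1 - 6*(-1))*T = 28 + (1 - 6*(-1))*49 = 28 + (1 + 6)*49 = 28 + 7*49 = 28 + 343 = 371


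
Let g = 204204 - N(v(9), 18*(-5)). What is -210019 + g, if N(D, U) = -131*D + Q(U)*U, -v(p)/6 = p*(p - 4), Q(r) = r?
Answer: -49285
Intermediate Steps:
v(p) = -6*p*(-4 + p) (v(p) = -6*p*(p - 4) = -6*p*(-4 + p))
N(D, U) = U**2 - 131*D (N(D, U) = -131*D + U*U = -131*D + U**2 = U**2 - 131*D)
g = 160734 (g = 204204 - ((18*(-5))**2 - 786*9*(4 - 1*9)) = 204204 - ((-90)**2 - 786*9*(4 - 9)) = 204204 - (8100 - 786*9*(-5)) = 204204 - (8100 - 131*(-270)) = 204204 - (8100 + 35370) = 204204 - 1*43470 = 204204 - 43470 = 160734)
-210019 + g = -210019 + 160734 = -49285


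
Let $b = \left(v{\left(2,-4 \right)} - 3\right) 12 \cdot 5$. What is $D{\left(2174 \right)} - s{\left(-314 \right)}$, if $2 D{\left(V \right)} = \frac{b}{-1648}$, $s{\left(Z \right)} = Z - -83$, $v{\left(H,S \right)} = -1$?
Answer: $\frac{47601}{206} \approx 231.07$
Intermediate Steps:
$s{\left(Z \right)} = 83 + Z$ ($s{\left(Z \right)} = Z + 83 = 83 + Z$)
$b = -240$ ($b = \left(-1 - 3\right) 12 \cdot 5 = \left(-4\right) 12 \cdot 5 = \left(-48\right) 5 = -240$)
$D{\left(V \right)} = \frac{15}{206}$ ($D{\left(V \right)} = \frac{\left(-240\right) \frac{1}{-1648}}{2} = \frac{\left(-240\right) \left(- \frac{1}{1648}\right)}{2} = \frac{1}{2} \cdot \frac{15}{103} = \frac{15}{206}$)
$D{\left(2174 \right)} - s{\left(-314 \right)} = \frac{15}{206} - \left(83 - 314\right) = \frac{15}{206} - -231 = \frac{15}{206} + 231 = \frac{47601}{206}$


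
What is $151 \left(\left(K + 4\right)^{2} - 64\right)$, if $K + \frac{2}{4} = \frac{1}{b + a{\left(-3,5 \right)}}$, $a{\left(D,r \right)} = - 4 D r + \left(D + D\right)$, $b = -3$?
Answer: $- \frac{81083225}{10404} \approx -7793.5$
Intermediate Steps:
$a{\left(D,r \right)} = 2 D - 4 D r$ ($a{\left(D,r \right)} = - 4 D r + 2 D = 2 D - 4 D r$)
$K = - \frac{49}{102}$ ($K = - \frac{1}{2} + \frac{1}{-3 + 2 \left(-3\right) \left(1 - 10\right)} = - \frac{1}{2} + \frac{1}{-3 + 2 \left(-3\right) \left(-9\right)} = - \frac{1}{2} + \frac{1}{-3 + 54} = - \frac{1}{2} + \frac{1}{51} = - \frac{49}{102} \approx -0.48039$)
$151 \left(\left(K + 4\right)^{2} - 64\right) = 151 \left(\left(- \frac{49}{102} + 4\right)^{2} - 64\right) = 151 \left(\left(\frac{359}{102}\right)^{2} - 64\right) = 151 \left(\frac{128881}{10404} - 64\right) = 151 \left(- \frac{536975}{10404}\right) = - \frac{81083225}{10404}$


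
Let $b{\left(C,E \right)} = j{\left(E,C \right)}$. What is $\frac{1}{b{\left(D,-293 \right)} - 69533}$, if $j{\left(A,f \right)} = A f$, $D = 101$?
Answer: $- \frac{1}{99126} \approx -1.0088 \cdot 10^{-5}$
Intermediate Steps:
$b{\left(C,E \right)} = C E$ ($b{\left(C,E \right)} = E C = C E$)
$\frac{1}{b{\left(D,-293 \right)} - 69533} = \frac{1}{101 \left(-293\right) - 69533} = \frac{1}{-29593 - 69533} = \frac{1}{-99126} = - \frac{1}{99126}$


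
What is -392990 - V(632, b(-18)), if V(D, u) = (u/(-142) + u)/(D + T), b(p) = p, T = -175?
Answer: -12751345261/32447 ≈ -3.9299e+5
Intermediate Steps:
V(D, u) = 141*u/(142*(-175 + D)) (V(D, u) = (u/(-142) + u)/(D - 175) = (u*(-1/142) + u)/(-175 + D) = (-u/142 + u)/(-175 + D) = (141*u/142)/(-175 + D) = 141*u/(142*(-175 + D)))
-392990 - V(632, b(-18)) = -392990 - 141*(-18)/(142*(-175 + 632)) = -392990 - 141*(-18)/(142*457) = -392990 - 1*(-1269/32447) = -392990 + 1269/32447 = -12751345261/32447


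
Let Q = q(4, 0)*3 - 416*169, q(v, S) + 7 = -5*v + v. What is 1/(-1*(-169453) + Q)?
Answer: 1/99080 ≈ 1.0093e-5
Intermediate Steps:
q(v, S) = -7 - 4*v (q(v, S) = -7 + (-5*v + v) = -7 - 4*v)
Q = -70373 (Q = (-7 - 4*4)*3 - 416*169 = (-7 - 16)*3 - 70304 = -23*3 - 70304 = -69 - 70304 = -70373)
1/(-1*(-169453) + Q) = 1/(-1*(-169453) - 70373) = 1/(169453 - 70373) = 1/99080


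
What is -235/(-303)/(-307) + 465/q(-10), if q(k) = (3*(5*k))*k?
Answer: 2860151/9302100 ≈ 0.30747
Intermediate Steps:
q(k) = 15*k² (q(k) = (15*k)*k = 15*k²)
-235/(-303)/(-307) + 465/q(-10) = -235/(-303)/(-307) + 465/((15*(-10)²)) = -235*(-1/303)*(-1/307) + 465/((15*100)) = (235/303)*(-1/307) + 465/1500 = -235/93021 + 465*(1/1500) = -235/93021 + 31/100 = 2860151/9302100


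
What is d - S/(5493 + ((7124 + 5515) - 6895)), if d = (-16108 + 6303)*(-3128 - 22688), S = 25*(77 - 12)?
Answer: 2844375511935/11237 ≈ 2.5313e+8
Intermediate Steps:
S = 1625 (S = 25*65 = 1625)
d = 253125880 (d = -9805*(-25816) = 253125880)
d - S/(5493 + ((7124 + 5515) - 6895)) = 253125880 - 1625/(5493 + ((7124 + 5515) - 6895)) = 253125880 - 1625/(5493 + (12639 - 6895)) = 253125880 - 1625/(5493 + 5744) = 253125880 - 1625/11237 = 2844375511935/11237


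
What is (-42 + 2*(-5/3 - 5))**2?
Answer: 27556/9 ≈ 3061.8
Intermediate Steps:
(-42 + 2*(-5/3 - 5))**2 = (-42 + 2*(-20/3))**2 = (-42 - 40/3)**2 = (-166/3)**2 = 27556/9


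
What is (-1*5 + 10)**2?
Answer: 25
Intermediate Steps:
(-1*5 + 10)**2 = (-5 + 10)**2 = 5**2 = 25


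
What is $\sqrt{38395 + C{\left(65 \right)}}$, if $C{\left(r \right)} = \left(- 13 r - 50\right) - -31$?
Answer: $\sqrt{37531} \approx 193.73$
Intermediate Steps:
$C{\left(r \right)} = -19 - 13 r$ ($C{\left(r \right)} = \left(-50 - 13 r\right) + 31 = -19 - 13 r$)
$\sqrt{38395 + C{\left(65 \right)}} = \sqrt{38395 - 864} = \sqrt{37531}$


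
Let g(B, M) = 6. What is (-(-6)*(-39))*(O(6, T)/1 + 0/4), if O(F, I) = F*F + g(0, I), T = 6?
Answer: -9828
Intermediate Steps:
O(F, I) = 6 + F² (O(F, I) = F*F + 6 = F² + 6 = 6 + F²)
(-(-6)*(-39))*(O(6, T)/1 + 0/4) = (-(-6)*(-39))*((6 + 6²)/1 + 0/4) = (-6*39)*((6 + 36)*1 + 0*(¼)) = -234*(42*1 + 0) = -234*(42 + 0) = -234*42 = -9828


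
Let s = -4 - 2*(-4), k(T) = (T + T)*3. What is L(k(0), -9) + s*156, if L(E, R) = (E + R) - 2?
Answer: 613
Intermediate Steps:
k(T) = 6*T (k(T) = (2*T)*3 = 6*T)
L(E, R) = -2 + E + R
s = 4 (s = -4 + 8 = 4)
L(k(0), -9) + s*156 = (-2 + 6*0 - 9) + 4*156 = (-2 + 0 - 9) + 624 = -11 + 624 = 613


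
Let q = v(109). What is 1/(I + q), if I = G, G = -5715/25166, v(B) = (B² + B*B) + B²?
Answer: 25166/896986023 ≈ 2.8056e-5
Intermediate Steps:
v(B) = 3*B² (v(B) = (B² + B²) + B² = 2*B² + B² = 3*B²)
q = 35643 (q = 3*109² = 3*11881 = 35643)
G = -5715/25166 (G = -5715*1/25166 = -5715/25166 ≈ -0.22709)
I = -5715/25166 ≈ -0.22709
1/(I + q) = 1/(-5715/25166 + 35643) = 1/(896986023/25166) = 25166/896986023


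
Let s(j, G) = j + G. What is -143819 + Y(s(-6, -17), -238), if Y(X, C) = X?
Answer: -143842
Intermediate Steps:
s(j, G) = G + j
-143819 + Y(s(-6, -17), -238) = -143819 + (-17 - 6) = -143819 - 23 = -143842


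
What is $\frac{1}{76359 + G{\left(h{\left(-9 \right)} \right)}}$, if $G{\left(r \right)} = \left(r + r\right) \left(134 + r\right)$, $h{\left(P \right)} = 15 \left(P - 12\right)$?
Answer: $\frac{1}{190389} \approx 5.2524 \cdot 10^{-6}$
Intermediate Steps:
$h{\left(P \right)} = -180 + 15 P$ ($h{\left(P \right)} = 15 \left(-12 + P\right) = -180 + 15 P$)
$G{\left(r \right)} = 2 r \left(134 + r\right)$
$\frac{1}{76359 + G{\left(h{\left(-9 \right)} \right)}} = \frac{1}{76359 + 2 \left(-180 + 15 \left(-9\right)\right) \left(134 + \left(-180 + 15 \left(-9\right)\right)\right)} = \frac{1}{76359 + 2 \left(-180 - 135\right) \left(134 - 315\right)} = \frac{1}{76359 + 2 \left(-315\right) \left(134 - 315\right)} = \frac{1}{76359 + 2 \left(-315\right) \left(-181\right)} = \frac{1}{76359 + 114030} = \frac{1}{190389}$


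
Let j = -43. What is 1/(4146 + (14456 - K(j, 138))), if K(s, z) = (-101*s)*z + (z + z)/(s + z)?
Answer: -95/55169816 ≈ -1.7220e-6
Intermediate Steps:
K(s, z) = -101*s*z + 2*z/(s + z) (K(s, z) = -101*s*z + (2*z)/(s + z) = -101*s*z + 2*z/(s + z))
1/(4146 + (14456 - K(j, 138))) = 1/(4146 + (14456 - 138*(2 - 101*(-43)**2 - 101*(-43)*138)/(-43 + 138))) = 1/(4146 + (14456 - 138*(2 - 101*1849 + 599334)/95)) = 1/(4146 + (14456 - 138*(2 - 186749 + 599334)/95)) = 1/(4146 + (14456 - 138*412587/95)) = 1/(4146 + (14456 - 1*56937006/95)) = 1/(4146 + (14456 - 56937006/95)) = 1/(4146 - 55563686/95) = 1/(-55169816/95) = -95/55169816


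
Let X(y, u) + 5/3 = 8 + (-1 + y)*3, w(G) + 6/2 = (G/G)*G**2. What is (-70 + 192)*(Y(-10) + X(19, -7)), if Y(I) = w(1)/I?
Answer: 110776/15 ≈ 7385.1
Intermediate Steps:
w(G) = -3 + G**2 (w(G) = -3 + (G/G)*G**2 = -3 + 1*G**2 = -3 + G**2)
X(y, u) = 10/3 + 3*y (X(y, u) = -5/3 + (8 + (-1 + y)*3) = -5/3 + (8 + (-3 + 3*y)) = -5/3 + (5 + 3*y) = 10/3 + 3*y)
Y(I) = -2/I (Y(I) = (-3 + 1**2)/I = (-3 + 1)/I = -2/I)
(-70 + 192)*(Y(-10) + X(19, -7)) = (-70 + 192)*(-2/(-10) + (10/3 + 3*19)) = 122*(-2*(-1/10) + (10/3 + 57)) = 122*(1/5 + 181/3) = 122*(908/15) = 110776/15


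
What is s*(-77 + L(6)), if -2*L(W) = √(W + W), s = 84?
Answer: -6468 - 84*√3 ≈ -6613.5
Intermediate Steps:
L(W) = -√2*√W/2 (L(W) = -√(W + W)/2 = -√2*√W/2)
s*(-77 + L(6)) = 84*(-77 - √2*√6/2) = 84*(-77 - √3) = -6468 - 84*√3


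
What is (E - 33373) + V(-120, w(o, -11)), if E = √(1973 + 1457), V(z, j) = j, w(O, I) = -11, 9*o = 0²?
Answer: -33384 + 7*√70 ≈ -33325.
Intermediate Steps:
o = 0 (o = (⅑)*0² = (⅑)*0 = 0)
E = 7*√70 (E = √3430 = 7*√70 ≈ 58.566)
(E - 33373) + V(-120, w(o, -11)) = (7*√70 - 33373) - 11 = (-33373 + 7*√70) - 11 = -33384 + 7*√70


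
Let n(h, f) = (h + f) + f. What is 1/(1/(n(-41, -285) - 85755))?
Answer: -86366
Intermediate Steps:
n(h, f) = h + 2*f (n(h, f) = (f + h) + f = h + 2*f)
1/(1/(n(-41, -285) - 85755)) = 1/(1/((-41 + 2*(-285)) - 85755)) = 1/(1/((-41 - 570) - 85755)) = 1/(1/(-611 - 85755)) = 1/(1/(-86366)) = 1/(-1/86366) = -86366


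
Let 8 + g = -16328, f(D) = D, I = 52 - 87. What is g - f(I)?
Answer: -16301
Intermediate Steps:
I = -35
g = -16336 (g = -8 - 16328 = -16336)
g - f(I) = -16336 - 1*(-35) = -16336 + 35 = -16301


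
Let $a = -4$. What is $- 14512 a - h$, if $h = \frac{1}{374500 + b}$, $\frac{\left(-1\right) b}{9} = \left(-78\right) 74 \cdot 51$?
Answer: $\frac{175528328703}{3023848} \approx 58048.0$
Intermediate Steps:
$b = 2649348$ ($b = - 9 \left(-78\right) 74 \cdot 51 = - 9 \left(\left(-5772\right) 51\right) = \left(-9\right) \left(-294372\right) = 2649348$)
$h = \frac{1}{3023848}$ ($h = \frac{1}{374500 + 2649348} = \frac{1}{3023848} \approx 3.307 \cdot 10^{-7}$)
$- 14512 a - h = \left(-14512\right) \left(-4\right) - \frac{1}{3023848} = 58048 - \frac{1}{3023848} = \frac{175528328703}{3023848}$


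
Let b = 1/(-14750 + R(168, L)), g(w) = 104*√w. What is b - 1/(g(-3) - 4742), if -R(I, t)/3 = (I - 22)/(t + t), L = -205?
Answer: 4860593271/34043465435686 + 26*I*√3/5629753 ≈ 0.00014278 + 7.9992e-6*I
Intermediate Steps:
R(I, t) = -3*(-22 + I)/(2*t) (R(I, t) = -3*(I - 22)/(t + t) = -3*(-22 + I)/(2*t))
b = -205/3023531 (b = 1/(-14750 + (3/2)*(22 - 1*168)/(-205)) = 1/(-14750 + (3/2)*(-1/205)*(22 - 168)) = 1/(-14750 + (3/2)*(-1/205)*(-146)) = 1/(-14750 + 219/205) = 1/(-3023531/205) = -205/3023531 ≈ -6.7802e-5)
b - 1/(g(-3) - 4742) = -205/3023531 - 1/(104*√(-3) - 4742) = -205/3023531 - 1/(104*(I*√3) - 4742) = -205/3023531 - 1/(104*I*√3 - 4742) = -205/3023531 - 1/(-4742 + 104*I*√3)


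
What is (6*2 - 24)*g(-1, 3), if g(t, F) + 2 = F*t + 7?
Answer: -24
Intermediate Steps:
g(t, F) = 5 + F*t (g(t, F) = -2 + (F*t + 7) = -2 + (7 + F*t) = 5 + F*t)
(6*2 - 24)*g(-1, 3) = (6*2 - 24)*(5 + 3*(-1)) = (12 - 24)*(5 - 3) = -12*2 = -24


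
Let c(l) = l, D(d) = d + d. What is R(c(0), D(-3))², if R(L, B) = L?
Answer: 0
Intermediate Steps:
D(d) = 2*d
R(c(0), D(-3))² = 0² = 0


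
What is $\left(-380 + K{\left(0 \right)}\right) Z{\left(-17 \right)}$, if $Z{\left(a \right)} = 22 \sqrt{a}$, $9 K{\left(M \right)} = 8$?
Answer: $- \frac{75064 i \sqrt{17}}{9} \approx - 34389.0 i$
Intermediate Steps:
$K{\left(M \right)} = \frac{8}{9}$ ($K{\left(M \right)} = \frac{1}{9} \cdot 8 = \frac{8}{9}$)
$\left(-380 + K{\left(0 \right)}\right) Z{\left(-17 \right)} = \left(-380 + \frac{8}{9}\right) 22 \sqrt{-17} = - \frac{3412 \cdot 22 i \sqrt{17}}{9} = - \frac{75064 i \sqrt{17}}{9}$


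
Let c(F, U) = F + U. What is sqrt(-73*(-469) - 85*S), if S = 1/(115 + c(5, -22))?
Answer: sqrt(6710282)/14 ≈ 185.03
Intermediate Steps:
S = 1/98 (S = 1/(115 + (5 - 22)) = 1/(115 - 17) = 1/98 ≈ 0.010204)
sqrt(-73*(-469) - 85*S) = sqrt(-73*(-469) - 85*1/98) = sqrt(34237 - 85/98) = sqrt(3355141/98) = sqrt(6710282)/14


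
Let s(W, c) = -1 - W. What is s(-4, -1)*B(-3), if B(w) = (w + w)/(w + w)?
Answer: 3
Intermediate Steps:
B(w) = 1 (B(w) = (2*w)/((2*w)) = (2*w)*(1/(2*w)) = 1)
s(-4, -1)*B(-3) = (-1 - 1*(-4))*1 = (-1 + 4)*1 = 3*1 = 3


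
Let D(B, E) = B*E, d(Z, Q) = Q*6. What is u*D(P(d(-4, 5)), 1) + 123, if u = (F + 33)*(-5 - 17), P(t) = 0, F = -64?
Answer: 123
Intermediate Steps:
d(Z, Q) = 6*Q
u = 682 (u = (-64 + 33)*(-5 - 17) = -31*(-22) = 682)
u*D(P(d(-4, 5)), 1) + 123 = 682*(0*1) + 123 = 682*0 + 123 = 0 + 123 = 123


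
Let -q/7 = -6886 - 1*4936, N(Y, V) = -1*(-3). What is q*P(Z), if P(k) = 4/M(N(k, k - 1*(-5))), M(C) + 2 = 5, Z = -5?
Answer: 331016/3 ≈ 1.1034e+5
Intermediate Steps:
N(Y, V) = 3
M(C) = 3 (M(C) = -2 + 5 = 3)
q = 82754 (q = -7*(-6886 - 1*4936) = -7*(-6886 - 4936) = -7*(-11822) = 82754)
P(k) = 4/3
q*P(Z) = 82754*(4/3) = 331016/3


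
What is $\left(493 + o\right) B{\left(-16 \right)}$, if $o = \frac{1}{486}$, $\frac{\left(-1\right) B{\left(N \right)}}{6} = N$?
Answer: $\frac{3833584}{81} \approx 47328.0$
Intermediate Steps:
$B{\left(N \right)} = - 6 N$
$o = \frac{1}{486} \approx 0.0020576$
$\left(493 + o\right) B{\left(-16 \right)} = \left(493 + \frac{1}{486}\right) \left(\left(-6\right) \left(-16\right)\right) = \frac{239599}{486} \cdot 96 = \frac{3833584}{81}$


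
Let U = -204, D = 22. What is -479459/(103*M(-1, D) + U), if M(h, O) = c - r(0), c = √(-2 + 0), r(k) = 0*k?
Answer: 48904818/31417 + 49384277*I*√2/62834 ≈ 1556.6 + 1111.5*I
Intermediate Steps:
r(k) = 0
c = I*√2 (c = √(-2) = I*√2 ≈ 1.4142*I)
M(h, O) = I*√2 (M(h, O) = I*√2 - 1*0 = I*√2 + 0 = I*√2)
-479459/(103*M(-1, D) + U) = -479459/(103*(I*√2) - 204) = -479459/(103*I*√2 - 204) = -479459/(-204 + 103*I*√2)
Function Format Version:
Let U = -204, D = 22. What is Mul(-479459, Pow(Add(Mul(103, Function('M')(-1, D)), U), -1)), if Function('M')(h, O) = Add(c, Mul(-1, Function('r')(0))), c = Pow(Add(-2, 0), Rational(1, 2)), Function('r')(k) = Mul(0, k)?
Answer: Add(Rational(48904818, 31417), Mul(Rational(49384277, 62834), I, Pow(2, Rational(1, 2)))) ≈ Add(1556.6, Mul(1111.5, I))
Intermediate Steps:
Function('r')(k) = 0
c = Mul(I, Pow(2, Rational(1, 2))) (c = Pow(-2, Rational(1, 2)) = Mul(I, Pow(2, Rational(1, 2))) ≈ Mul(1.4142, I))
Function('M')(h, O) = Mul(I, Pow(2, Rational(1, 2))) (Function('M')(h, O) = Add(Mul(I, Pow(2, Rational(1, 2))), Mul(-1, 0)) = Add(Mul(I, Pow(2, Rational(1, 2))), 0) = Mul(I, Pow(2, Rational(1, 2))))
Mul(-479459, Pow(Add(Mul(103, Function('M')(-1, D)), U), -1)) = Mul(-479459, Pow(Add(Mul(103, Mul(I, Pow(2, Rational(1, 2)))), -204), -1)) = Mul(-479459, Pow(Add(Mul(103, I, Pow(2, Rational(1, 2))), -204), -1)) = Mul(-479459, Pow(Add(-204, Mul(103, I, Pow(2, Rational(1, 2)))), -1))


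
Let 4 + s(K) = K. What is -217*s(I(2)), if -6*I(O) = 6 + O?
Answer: 3472/3 ≈ 1157.3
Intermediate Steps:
I(O) = -1 - O/6 (I(O) = -(6 + O)/6 = -1 - O/6)
s(K) = -4 + K
-217*s(I(2)) = -217*(-4 + (-1 - ⅙*2)) = -217*(-4 + (-1 - ⅓)) = -217*(-4 - 4/3) = -217*(-16/3) = 3472/3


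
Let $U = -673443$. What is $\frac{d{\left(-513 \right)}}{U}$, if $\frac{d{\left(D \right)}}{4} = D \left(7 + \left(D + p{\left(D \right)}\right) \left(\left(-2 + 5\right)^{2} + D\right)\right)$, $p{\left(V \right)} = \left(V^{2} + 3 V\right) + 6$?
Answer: $- \frac{30006164580}{74827} \approx -4.0101 \cdot 10^{5}$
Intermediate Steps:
$p{\left(V \right)} = 6 + V^{2} + 3 V$
$d{\left(D \right)} = 4 D \left(7 + \left(9 + D\right) \left(6 + D^{2} + 4 D\right)\right)$ ($d{\left(D \right)} = 4 D \left(7 + \left(D + \left(6 + D^{2} + 3 D\right)\right) \left(\left(-2 + 5\right)^{2} + D\right)\right) = 4 D \left(7 + \left(6 + D^{2} + 4 D\right) \left(3^{2} + D\right)\right) = 4 D \left(7 + \left(6 + D^{2} + 4 D\right) \left(9 + D\right)\right) = 4 D \left(7 + \left(9 + D\right) \left(6 + D^{2} + 4 D\right)\right)$)
$\frac{d{\left(-513 \right)}}{U} = \frac{4 \left(-513\right) \left(61 + \left(-513\right)^{3} + 13 \left(-513\right)^{2} + 42 \left(-513\right)\right)}{-673443} = 4 \left(-513\right) \left(61 - 135005697 + 13 \cdot 263169 - 21546\right) \left(- \frac{1}{673443}\right) = 4 \left(-513\right) \left(61 - 135005697 + 3421197 - 21546\right) \left(- \frac{1}{673443}\right) = 4 \left(-513\right) \left(-131605985\right) \left(- \frac{1}{673443}\right) = 270055481220 \left(- \frac{1}{673443}\right) = - \frac{30006164580}{74827}$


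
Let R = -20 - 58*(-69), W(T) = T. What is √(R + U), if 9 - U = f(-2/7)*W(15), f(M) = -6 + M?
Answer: √200179/7 ≈ 63.916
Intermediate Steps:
R = 3982 (R = -20 + 4002 = 3982)
U = 723/7 (U = 9 - (-6 - 2/7)*15 = 9 - (-44)*15/7 = 9 - 1*(-660/7) = 9 + 660/7 = 723/7 ≈ 103.29)
√(R + U) = √(3982 + 723/7) = √(28597/7) = √200179/7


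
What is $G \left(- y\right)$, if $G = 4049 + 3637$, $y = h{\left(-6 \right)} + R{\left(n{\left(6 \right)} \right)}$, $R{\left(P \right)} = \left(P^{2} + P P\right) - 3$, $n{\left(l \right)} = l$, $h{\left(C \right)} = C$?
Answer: $-484218$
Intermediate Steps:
$R{\left(P \right)} = -3 + 2 P^{2}$ ($R{\left(P \right)} = \left(P^{2} + P^{2}\right) - 3 = 2 P^{2} - 3 = -3 + 2 P^{2}$)
$y = 63$ ($y = -6 - \left(3 - 2 \cdot 6^{2}\right) = -6 + \left(-3 + 2 \cdot 36\right) = -6 + \left(-3 + 72\right) = -6 + 69 = 63$)
$G = 7686$
$G \left(- y\right) = 7686 \left(\left(-1\right) 63\right) = 7686 \left(-63\right) = -484218$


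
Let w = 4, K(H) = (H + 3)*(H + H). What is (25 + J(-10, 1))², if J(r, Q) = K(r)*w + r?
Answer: 330625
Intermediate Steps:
K(H) = 2*H*(3 + H) (K(H) = (3 + H)*(2*H) = 2*H*(3 + H))
J(r, Q) = r + 8*r*(3 + r) (J(r, Q) = (2*r*(3 + r))*4 + r = 8*r*(3 + r) + r = r + 8*r*(3 + r))
(25 + J(-10, 1))² = (25 - 10*(25 + 8*(-10)))² = (25 - 10*(25 - 80))² = (25 - 10*(-55))² = (25 + 550)² = 575² = 330625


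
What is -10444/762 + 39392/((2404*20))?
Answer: -14754088/1144905 ≈ -12.887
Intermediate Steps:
-10444/762 + 39392/((2404*20)) = -10444*1/762 + 39392/48080 = -5222/381 + 39392*(1/48080) = -5222/381 + 2462/3005 = -14754088/1144905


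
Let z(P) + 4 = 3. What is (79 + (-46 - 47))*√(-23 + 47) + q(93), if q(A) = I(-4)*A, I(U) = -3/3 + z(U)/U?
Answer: -279/4 - 28*√6 ≈ -138.34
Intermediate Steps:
z(P) = -1 (z(P) = -4 + 3 = -1)
I(U) = -1 - 1/U (I(U) = -3/3 - 1/U = -3*⅓ - 1/U = -1 - 1/U)
q(A) = -3*A/4 (q(A) = ((-1 - 1*(-4))/(-4))*A = (-(-1 + 4)/4)*A = (-¼*3)*A = -3*A/4)
(79 + (-46 - 47))*√(-23 + 47) + q(93) = (79 + (-46 - 47))*√(-23 + 47) - ¾*93 = (79 - 93)*√24 - 279/4 = -28*√6 - 279/4 = -279/4 - 28*√6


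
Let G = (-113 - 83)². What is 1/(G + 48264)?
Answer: 1/86680 ≈ 1.1537e-5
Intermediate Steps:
G = 38416 (G = (-196)² = 38416)
1/(G + 48264) = 1/(38416 + 48264) = 1/86680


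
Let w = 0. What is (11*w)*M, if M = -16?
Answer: 0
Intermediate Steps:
(11*w)*M = (11*0)*(-16) = 0*(-16) = 0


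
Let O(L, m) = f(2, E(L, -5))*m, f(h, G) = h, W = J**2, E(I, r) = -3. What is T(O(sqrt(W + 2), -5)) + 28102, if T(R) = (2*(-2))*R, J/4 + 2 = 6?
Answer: 28142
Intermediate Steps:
J = 16 (J = -8 + 4*6 = -8 + 24 = 16)
W = 256 (W = 16**2 = 256)
O(L, m) = 2*m
T(R) = -4*R
T(O(sqrt(W + 2), -5)) + 28102 = -8*(-5) + 28102 = -4*(-10) + 28102 = 40 + 28102 = 28142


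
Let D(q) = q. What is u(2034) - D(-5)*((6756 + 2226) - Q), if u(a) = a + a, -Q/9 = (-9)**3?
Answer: 16173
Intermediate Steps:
Q = 6561 (Q = -9*(-9)**3 = -9*(-729) = 6561)
u(a) = 2*a
u(2034) - D(-5)*((6756 + 2226) - Q) = 2*2034 - (-5)*((6756 + 2226) - 1*6561) = 4068 - (-5)*(8982 - 6561) = 4068 - (-5)*2421 = 4068 - 1*(-12105) = 4068 + 12105 = 16173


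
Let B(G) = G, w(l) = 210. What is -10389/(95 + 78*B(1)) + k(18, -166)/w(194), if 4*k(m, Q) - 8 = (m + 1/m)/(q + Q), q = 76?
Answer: -403861867/6726240 ≈ -60.043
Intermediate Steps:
k(m, Q) = 2 + (m + 1/m)/(4*(76 + Q)) (k(m, Q) = 2 + ((m + 1/m)/(76 + Q))/4 = 2 + (m + 1/m)/(4*(76 + Q)))
-10389/(95 + 78*B(1)) + k(18, -166)/w(194) = -10389/(95 + 78*1) + ((¼)*(1 + 18² + 608*18 + 8*(-166)*18)/(18*(76 - 166)))/210 = -10389/(95 + 78) + ((¼)*(1/18)*(1 + 324 + 10944 - 23904)/(-90))*(1/210) = -10389/173 + ((¼)*(1/18)*(-1/90)*(-12635))*(1/210) = -10389*1/173 + (2527/1296)*(1/210) = -10389/173 + 361/38880 = -403861867/6726240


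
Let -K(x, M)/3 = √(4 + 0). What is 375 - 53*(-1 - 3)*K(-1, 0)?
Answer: -897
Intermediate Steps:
K(x, M) = -6 (K(x, M) = -3*√(4 + 0) = -3*√4 = -3*2 = -6)
375 - 53*(-1 - 3)*K(-1, 0) = 375 - 53*(-1 - 3)*(-6) = 375 - (-212)*(-6) = 375 - 53*24 = 375 - 1272 = -897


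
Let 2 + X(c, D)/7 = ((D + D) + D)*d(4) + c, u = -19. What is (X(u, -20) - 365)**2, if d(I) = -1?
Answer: 8464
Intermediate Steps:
X(c, D) = -14 - 21*D + 7*c (X(c, D) = -14 + 7*(((D + D) + D)*(-1) + c) = -14 + 7*((2*D + D)*(-1) + c) = -14 + 7*((3*D)*(-1) + c) = -14 + 7*(-3*D + c) = -14 + 7*(c - 3*D) = -14 + (-21*D + 7*c) = -14 - 21*D + 7*c)
(X(u, -20) - 365)**2 = ((-14 - 21*(-20) + 7*(-19)) - 365)**2 = ((-14 + 420 - 133) - 365)**2 = (273 - 365)**2 = (-92)**2 = 8464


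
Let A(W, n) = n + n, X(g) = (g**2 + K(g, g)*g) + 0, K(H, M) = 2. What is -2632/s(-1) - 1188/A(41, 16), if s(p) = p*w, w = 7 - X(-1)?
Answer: 2335/8 ≈ 291.88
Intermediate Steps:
X(g) = g**2 + 2*g (X(g) = (g**2 + 2*g) + 0 = g**2 + 2*g)
w = 8 (w = 7 - (-1)*(2 - 1) = 7 - (-1) = 7 - 1*(-1) = 7 + 1 = 8)
s(p) = 8*p (s(p) = p*8 = 8*p)
A(W, n) = 2*n
-2632/s(-1) - 1188/A(41, 16) = -2632/(8*(-1)) - 1188/(2*16) = -2632/(-8) - 1188/32 = -2632*(-1/8) - 1188*1/32 = 329 - 297/8 = 2335/8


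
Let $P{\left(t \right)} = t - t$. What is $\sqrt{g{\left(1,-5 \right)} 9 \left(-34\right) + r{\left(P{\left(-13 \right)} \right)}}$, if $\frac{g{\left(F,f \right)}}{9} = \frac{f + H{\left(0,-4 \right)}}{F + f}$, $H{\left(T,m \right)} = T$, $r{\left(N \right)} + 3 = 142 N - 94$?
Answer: $\frac{i \sqrt{14158}}{2} \approx 59.494 i$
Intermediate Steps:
$P{\left(t \right)} = 0$
$r{\left(N \right)} = -97 + 142 N$ ($r{\left(N \right)} = -3 + \left(142 N - 94\right) = -3 + \left(-94 + 142 N\right) = -97 + 142 N$)
$g{\left(F,f \right)} = \frac{9 f}{F + f}$ ($g{\left(F,f \right)} = 9 \frac{f + 0}{F + f} = 9 \frac{f}{F + f} = \frac{9 f}{F + f}$)
$\sqrt{g{\left(1,-5 \right)} 9 \left(-34\right) + r{\left(P{\left(-13 \right)} \right)}} = \sqrt{9 \left(-5\right) \frac{1}{1 - 5} \cdot 9 \left(-34\right) + \left(-97 + 142 \cdot 0\right)} = \sqrt{9 \left(-5\right) \frac{1}{-4} \cdot 9 \left(-34\right) + \left(-97 + 0\right)} = \sqrt{9 \left(-5\right) \left(- \frac{1}{4}\right) 9 \left(-34\right) - 97} = \sqrt{\frac{45}{4} \cdot 9 \left(-34\right) - 97} = \sqrt{\frac{405}{4} \left(-34\right) - 97} = \sqrt{- \frac{6885}{2} - 97} = \sqrt{- \frac{7079}{2}} = \frac{i \sqrt{14158}}{2}$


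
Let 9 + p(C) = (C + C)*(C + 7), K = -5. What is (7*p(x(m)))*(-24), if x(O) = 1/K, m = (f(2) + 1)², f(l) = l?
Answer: 49224/25 ≈ 1969.0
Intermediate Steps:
m = 9 (m = (2 + 1)² = 3² = 9)
x(O) = -⅕ (x(O) = 1/(-5) = 1*(-⅕) = -⅕)
p(C) = -9 + 2*C*(7 + C) (p(C) = -9 + (C + C)*(C + 7) = -9 + (2*C)*(7 + C) = -9 + 2*C*(7 + C))
(7*p(x(m)))*(-24) = (7*(-9 + 2*(-⅕)² + 14*(-⅕)))*(-24) = (7*(-9 + 2*(1/25) - 14/5))*(-24) = (7*(-9 + 2/25 - 14/5))*(-24) = (7*(-293/25))*(-24) = -2051/25*(-24) = 49224/25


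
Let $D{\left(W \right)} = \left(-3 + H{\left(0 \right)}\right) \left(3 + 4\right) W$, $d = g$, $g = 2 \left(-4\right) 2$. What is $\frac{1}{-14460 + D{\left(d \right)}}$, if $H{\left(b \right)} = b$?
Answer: $- \frac{1}{14124} \approx -7.0801 \cdot 10^{-5}$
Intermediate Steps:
$g = -16$ ($g = \left(-8\right) 2 = -16$)
$d = -16$
$D{\left(W \right)} = - 21 W$ ($D{\left(W \right)} = \left(-3 + 0\right) \left(3 + 4\right) W = - 3 \cdot 7 W = - 21 W$)
$\frac{1}{-14460 + D{\left(d \right)}} = \frac{1}{-14460 - -336} = \frac{1}{-14460 + 336} = \frac{1}{-14124} = - \frac{1}{14124}$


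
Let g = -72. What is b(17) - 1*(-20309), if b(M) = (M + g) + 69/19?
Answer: 384895/19 ≈ 20258.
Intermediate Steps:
b(M) = -1299/19 + M (b(M) = (M - 72) + 69/19 = (-72 + M) + 69*(1/19) = (-72 + M) + 69/19 = -1299/19 + M)
b(17) - 1*(-20309) = (-1299/19 + 17) - 1*(-20309) = -976/19 + 20309 = 384895/19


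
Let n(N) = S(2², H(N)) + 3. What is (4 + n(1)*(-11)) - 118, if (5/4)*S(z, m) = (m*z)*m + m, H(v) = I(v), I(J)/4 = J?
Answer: -3727/5 ≈ -745.40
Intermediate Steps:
I(J) = 4*J
H(v) = 4*v
S(z, m) = 4*m/5 + 4*z*m²/5 (S(z, m) = 4*((m*z)*m + m)/5 = 4*(z*m² + m)/5 = 4*(m + z*m²)/5 = 4*m/5 + 4*z*m²/5)
n(N) = 3 + 16*N*(1 + 16*N)/5 (n(N) = 4*(4*N)*(1 + (4*N)*2²)/5 + 3 = 4*(4*N)*(1 + (4*N)*4)/5 + 3 = 4*(4*N)*(1 + 16*N)/5 + 3 = 16*N*(1 + 16*N)/5 + 3 = 3 + 16*N*(1 + 16*N)/5)
(4 + n(1)*(-11)) - 118 = (4 + (3 + (16/5)*1*(1 + 16*1))*(-11)) - 118 = (4 + (3 + (16/5)*1*(1 + 16))*(-11)) - 118 = (4 + (3 + (16/5)*1*17)*(-11)) - 118 = (4 + (3 + 272/5)*(-11)) - 118 = (4 + (287/5)*(-11)) - 118 = (4 - 3157/5) - 118 = -3137/5 - 118 = -3727/5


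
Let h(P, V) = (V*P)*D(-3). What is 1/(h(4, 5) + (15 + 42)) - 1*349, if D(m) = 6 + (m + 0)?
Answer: -40832/117 ≈ -348.99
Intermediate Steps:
D(m) = 6 + m
h(P, V) = 3*P*V (h(P, V) = (V*P)*(6 - 3) = (P*V)*3 = 3*P*V)
1/(h(4, 5) + (15 + 42)) - 1*349 = 1/(3*4*5 + (15 + 42)) - 1*349 = 1/(60 + 57) - 349 = 1/117 - 349 = -40832/117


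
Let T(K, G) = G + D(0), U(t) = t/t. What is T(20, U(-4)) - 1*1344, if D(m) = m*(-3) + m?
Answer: -1343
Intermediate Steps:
D(m) = -2*m (D(m) = -3*m + m = -2*m)
U(t) = 1
T(K, G) = G (T(K, G) = G - 2*0 = G + 0 = G)
T(20, U(-4)) - 1*1344 = 1 - 1*1344 = 1 - 1344 = -1343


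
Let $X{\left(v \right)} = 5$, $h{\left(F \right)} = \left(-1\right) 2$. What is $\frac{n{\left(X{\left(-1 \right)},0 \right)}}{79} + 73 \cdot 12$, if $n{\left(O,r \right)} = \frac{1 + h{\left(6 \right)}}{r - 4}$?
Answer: $\frac{276817}{316} \approx 876.0$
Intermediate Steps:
$h{\left(F \right)} = -2$
$n{\left(O,r \right)} = - \frac{1}{-4 + r}$ ($n{\left(O,r \right)} = \frac{1 - 2}{r - 4} = - \frac{1}{-4 + r}$)
$\frac{n{\left(X{\left(-1 \right)},0 \right)}}{79} + 73 \cdot 12 = \frac{\left(-1\right) \frac{1}{-4 + 0}}{79} + 73 \cdot 12 = - \frac{1}{-4} \cdot \frac{1}{79} + 876 = \left(-1\right) \left(- \frac{1}{4}\right) \frac{1}{79} + 876 = \frac{1}{4} \cdot \frac{1}{79} + 876 = \frac{1}{316} + 876 = \frac{276817}{316}$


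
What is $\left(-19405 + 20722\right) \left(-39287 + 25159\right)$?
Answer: $-18606576$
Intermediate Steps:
$\left(-19405 + 20722\right) \left(-39287 + 25159\right) = 1317 \left(-14128\right) = -18606576$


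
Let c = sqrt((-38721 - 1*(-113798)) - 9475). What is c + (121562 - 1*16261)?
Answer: 105301 + sqrt(65602) ≈ 1.0556e+5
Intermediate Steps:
c = sqrt(65602) (c = sqrt((-38721 + 113798) - 9475) = sqrt(75077 - 9475) = sqrt(65602) ≈ 256.13)
c + (121562 - 1*16261) = sqrt(65602) + (121562 - 1*16261) = sqrt(65602) + (121562 - 16261) = sqrt(65602) + 105301 = 105301 + sqrt(65602)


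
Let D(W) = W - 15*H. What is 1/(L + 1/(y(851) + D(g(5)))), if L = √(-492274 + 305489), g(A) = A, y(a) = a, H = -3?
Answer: 901/151632249786 - 811801*I*√186785/151632249786 ≈ 5.942e-9 - 0.0023138*I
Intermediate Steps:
L = I*√186785 (L = √(-186785) = I*√186785 ≈ 432.19*I)
D(W) = 45 + W (D(W) = W - 15*(-3) = W + 45 = 45 + W)
1/(L + 1/(y(851) + D(g(5)))) = 1/(I*√186785 + 1/(851 + (45 + 5))) = 1/(I*√186785 + 1/(851 + 50)) = 1/(I*√186785 + 1/901) = 1/(1/901 + I*√186785)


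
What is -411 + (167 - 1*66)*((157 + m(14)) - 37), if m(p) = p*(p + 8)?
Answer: 42817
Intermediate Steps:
m(p) = p*(8 + p)
-411 + (167 - 1*66)*((157 + m(14)) - 37) = -411 + (167 - 1*66)*((157 + 14*(8 + 14)) - 37) = -411 + (167 - 66)*((157 + 14*22) - 37) = -411 + 101*((157 + 308) - 37) = -411 + 101*(465 - 37) = -411 + 101*428 = -411 + 43228 = 42817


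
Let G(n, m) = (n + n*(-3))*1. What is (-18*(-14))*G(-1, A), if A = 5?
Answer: 504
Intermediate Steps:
G(n, m) = -2*n (G(n, m) = (n - 3*n)*1 = -2*n*1 = -2*n)
(-18*(-14))*G(-1, A) = (-18*(-14))*(-2*(-1)) = 252*2 = 504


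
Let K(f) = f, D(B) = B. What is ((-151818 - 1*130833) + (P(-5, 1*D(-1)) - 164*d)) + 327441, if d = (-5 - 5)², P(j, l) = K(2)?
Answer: 28392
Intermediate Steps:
P(j, l) = 2
d = 100 (d = (-10)² = 100)
((-151818 - 1*130833) + (P(-5, 1*D(-1)) - 164*d)) + 327441 = ((-151818 - 1*130833) + (2 - 164*100)) + 327441 = ((-151818 - 130833) + (2 - 16400)) + 327441 = (-282651 - 16398) + 327441 = -299049 + 327441 = 28392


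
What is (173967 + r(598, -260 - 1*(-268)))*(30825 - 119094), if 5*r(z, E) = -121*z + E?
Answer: -14078640693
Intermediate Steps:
r(z, E) = -121*z/5 + E/5 (r(z, E) = (-121*z + E)/5 = (E - 121*z)/5 = -121*z/5 + E/5)
(173967 + r(598, -260 - 1*(-268)))*(30825 - 119094) = (173967 + (-121/5*598 + (-260 - 1*(-268))/5))*(30825 - 119094) = (173967 + (-72358/5 + (-260 + 268)/5))*(-88269) = (173967 + (-72358/5 + (⅕)*8))*(-88269) = (173967 + (-72358/5 + 8/5))*(-88269) = (173967 - 14470)*(-88269) = 159497*(-88269) = -14078640693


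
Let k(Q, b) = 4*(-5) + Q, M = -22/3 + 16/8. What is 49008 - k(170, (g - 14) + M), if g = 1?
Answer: 48858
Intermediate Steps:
M = -16/3 (M = -22*⅓ + 16*(⅛) = -22/3 + 2 = -16/3 ≈ -5.3333)
k(Q, b) = -20 + Q
49008 - k(170, (g - 14) + M) = 49008 - (-20 + 170) = 49008 - 1*150 = 49008 - 150 = 48858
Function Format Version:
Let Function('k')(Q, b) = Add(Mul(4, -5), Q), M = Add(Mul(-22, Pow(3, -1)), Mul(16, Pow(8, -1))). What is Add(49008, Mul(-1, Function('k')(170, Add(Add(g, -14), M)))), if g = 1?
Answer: 48858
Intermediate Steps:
M = Rational(-16, 3) (M = Add(Mul(-22, Rational(1, 3)), Mul(16, Rational(1, 8))) = Add(Rational(-22, 3), 2) = Rational(-16, 3) ≈ -5.3333)
Function('k')(Q, b) = Add(-20, Q)
Add(49008, Mul(-1, Function('k')(170, Add(Add(g, -14), M)))) = Add(49008, Mul(-1, Add(-20, 170))) = Add(49008, Mul(-1, 150)) = Add(49008, -150) = 48858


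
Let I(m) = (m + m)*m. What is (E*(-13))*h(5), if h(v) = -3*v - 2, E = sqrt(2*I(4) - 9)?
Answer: 221*sqrt(55) ≈ 1639.0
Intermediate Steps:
I(m) = 2*m**2 (I(m) = (2*m)*m = 2*m**2)
E = sqrt(55) (E = sqrt(2*(2*4**2) - 9) = sqrt(2*(2*16) - 9) = sqrt(2*32 - 9) = sqrt(64 - 9) = sqrt(55) ≈ 7.4162)
h(v) = -2 - 3*v
(E*(-13))*h(5) = (sqrt(55)*(-13))*(-2 - 3*5) = (-13*sqrt(55))*(-2 - 15) = -13*sqrt(55)*(-17) = 221*sqrt(55)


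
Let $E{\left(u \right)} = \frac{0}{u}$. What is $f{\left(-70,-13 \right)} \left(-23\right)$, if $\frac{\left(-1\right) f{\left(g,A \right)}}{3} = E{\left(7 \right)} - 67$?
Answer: $-4623$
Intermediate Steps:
$E{\left(u \right)} = 0$
$f{\left(g,A \right)} = 201$ ($f{\left(g,A \right)} = - 3 \left(0 - 67\right) = \left(-3\right) \left(-67\right) = 201$)
$f{\left(-70,-13 \right)} \left(-23\right) = 201 \left(-23\right) = -4623$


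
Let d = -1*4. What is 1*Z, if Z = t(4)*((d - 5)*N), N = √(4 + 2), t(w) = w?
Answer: -36*√6 ≈ -88.182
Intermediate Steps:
d = -4
N = √6 ≈ 2.4495
Z = -36*√6 (Z = 4*((-4 - 5)*√6) = 4*(-9*√6) = -36*√6 ≈ -88.182)
1*Z = 1*(-36*√6) = -36*√6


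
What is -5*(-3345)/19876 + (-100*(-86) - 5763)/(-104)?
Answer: -13662203/516776 ≈ -26.437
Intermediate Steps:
-5*(-3345)/19876 + (-100*(-86) - 5763)/(-104) = 16725*(1/19876) + (8600 - 5763)*(-1/104) = 16725/19876 + 2837*(-1/104) = 16725/19876 - 2837/104 = -13662203/516776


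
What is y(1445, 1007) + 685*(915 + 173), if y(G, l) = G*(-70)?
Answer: 644130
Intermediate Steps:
y(G, l) = -70*G
y(1445, 1007) + 685*(915 + 173) = -70*1445 + 685*(915 + 173) = -101150 + 685*1088 = -101150 + 745280 = 644130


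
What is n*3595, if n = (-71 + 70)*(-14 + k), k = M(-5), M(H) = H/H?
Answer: 46735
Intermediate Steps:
M(H) = 1
k = 1
n = 13 (n = (-71 + 70)*(-14 + 1) = -1*(-13) = 13)
n*3595 = 13*3595 = 46735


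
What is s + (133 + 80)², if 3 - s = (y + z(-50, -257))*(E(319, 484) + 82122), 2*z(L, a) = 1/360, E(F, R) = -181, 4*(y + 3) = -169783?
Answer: 2504403562999/720 ≈ 3.4783e+9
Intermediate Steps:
y = -169795/4 (y = -3 + (¼)*(-169783) = -3 - 169783/4 = -169795/4 ≈ -42449.)
z(L, a) = 1/720 (z(L, a) = (½)/360 = (½)*(1/360) = 1/720)
s = 2504370897319/720 (s = 3 - (-169795/4 + 1/720)*(-181 + 82122) = 3 - (-30563099)*81941/720 = 3 - 1*(-2504370895159/720) = 3 + 2504370895159/720 = 2504370897319/720 ≈ 3.4783e+9)
s + (133 + 80)² = 2504370897319/720 + (133 + 80)² = 2504370897319/720 + 213² = 2504370897319/720 + 45369 = 2504403562999/720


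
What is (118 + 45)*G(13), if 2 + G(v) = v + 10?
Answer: 3423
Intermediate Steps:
G(v) = 8 + v (G(v) = -2 + (v + 10) = -2 + (10 + v) = 8 + v)
(118 + 45)*G(13) = (118 + 45)*(8 + 13) = 163*21 = 3423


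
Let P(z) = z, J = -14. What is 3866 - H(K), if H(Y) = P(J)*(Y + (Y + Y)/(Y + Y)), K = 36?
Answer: 4384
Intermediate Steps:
H(Y) = -14 - 14*Y (H(Y) = -14*(Y + (Y + Y)/(Y + Y)) = -14*(Y + (2*Y)/((2*Y))) = -14*(Y + (2*Y)*(1/(2*Y))) = -14*(Y + 1) = -14*(1 + Y) = -14 - 14*Y)
3866 - H(K) = 3866 - (-14 - 14*36) = 3866 - (-14 - 504) = 3866 - 1*(-518) = 3866 + 518 = 4384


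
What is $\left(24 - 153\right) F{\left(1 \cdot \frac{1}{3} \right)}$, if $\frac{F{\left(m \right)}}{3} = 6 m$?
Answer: $-774$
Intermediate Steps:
$F{\left(m \right)} = 18 m$ ($F{\left(m \right)} = 3 \cdot 6 m = 18 m$)
$\left(24 - 153\right) F{\left(1 \cdot \frac{1}{3} \right)} = \left(24 - 153\right) 18 \cdot 1 \cdot \frac{1}{3} = - 129 \cdot 18 \cdot 1 \cdot \frac{1}{3} = - 129 \cdot 18 \cdot \frac{1}{3} = \left(-129\right) 6 = -774$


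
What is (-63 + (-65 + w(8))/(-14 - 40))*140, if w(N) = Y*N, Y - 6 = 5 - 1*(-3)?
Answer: -241430/27 ≈ -8941.8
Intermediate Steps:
Y = 14 (Y = 6 + (5 - 1*(-3)) = 6 + (5 + 3) = 6 + 8 = 14)
w(N) = 14*N
(-63 + (-65 + w(8))/(-14 - 40))*140 = (-63 + (-65 + 14*8)/(-14 - 40))*140 = (-63 + (-65 + 112)/(-54))*140 = (-63 + 47*(-1/54))*140 = (-63 - 47/54)*140 = -3449/54*140 = -241430/27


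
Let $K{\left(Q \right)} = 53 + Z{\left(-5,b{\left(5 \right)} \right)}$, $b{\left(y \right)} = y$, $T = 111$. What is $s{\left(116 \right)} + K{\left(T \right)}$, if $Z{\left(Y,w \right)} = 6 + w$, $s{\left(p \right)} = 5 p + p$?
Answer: $760$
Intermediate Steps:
$s{\left(p \right)} = 6 p$
$K{\left(Q \right)} = 64$ ($K{\left(Q \right)} = 53 + \left(6 + 5\right) = 53 + 11 = 64$)
$s{\left(116 \right)} + K{\left(T \right)} = 6 \cdot 116 + 64 = 696 + 64 = 760$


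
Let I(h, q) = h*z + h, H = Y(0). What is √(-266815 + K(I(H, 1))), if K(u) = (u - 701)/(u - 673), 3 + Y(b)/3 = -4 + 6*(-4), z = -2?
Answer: I*√5609763335/145 ≈ 516.54*I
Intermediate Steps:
Y(b) = -93 (Y(b) = -9 + 3*(-4 + 6*(-4)) = -9 + 3*(-4 - 24) = -9 + 3*(-28) = -9 - 84 = -93)
H = -93
I(h, q) = -h (I(h, q) = h*(-2) + h = -2*h + h = -h)
K(u) = (-701 + u)/(-673 + u)
√(-266815 + K(I(H, 1))) = √(-266815 + (-701 - 1*(-93))/(-673 - 1*(-93))) = √(-266815 + (-701 + 93)/(-673 + 93)) = √(-266815 - 608/(-580)) = √(-266815 - 1/580*(-608)) = √(-266815 + 152/145) = √(-38688023/145) = I*√5609763335/145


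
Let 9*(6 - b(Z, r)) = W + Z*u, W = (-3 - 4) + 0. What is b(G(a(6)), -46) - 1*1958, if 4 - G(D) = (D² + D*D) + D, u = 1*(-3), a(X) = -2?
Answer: -17567/9 ≈ -1951.9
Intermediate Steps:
W = -7 (W = -7 + 0 = -7)
u = -3
G(D) = 4 - D - 2*D² (G(D) = 4 - ((D² + D*D) + D) = 4 - ((D² + D²) + D) = 4 - (2*D² + D) = 4 - (D + 2*D²) = 4 + (-D - 2*D²) = 4 - D - 2*D²)
b(Z, r) = 61/9 + Z/3 (b(Z, r) = 6 - (-7 + Z*(-3))/9 = 6 - (-7 - 3*Z)/9 = 6 + (7/9 + Z/3) = 61/9 + Z/3)
b(G(a(6)), -46) - 1*1958 = (61/9 + (4 - 1*(-2) - 2*(-2)²)/3) - 1*1958 = (61/9 + (4 + 2 - 2*4)/3) - 1958 = (61/9 + (4 + 2 - 8)/3) - 1958 = (61/9 + (⅓)*(-2)) - 1958 = (61/9 - ⅔) - 1958 = 55/9 - 1958 = -17567/9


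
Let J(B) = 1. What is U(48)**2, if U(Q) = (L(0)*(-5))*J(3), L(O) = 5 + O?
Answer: 625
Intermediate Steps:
U(Q) = -25 (U(Q) = ((5 + 0)*(-5))*1 = (5*(-5))*1 = -25*1 = -25)
U(48)**2 = (-25)**2 = 625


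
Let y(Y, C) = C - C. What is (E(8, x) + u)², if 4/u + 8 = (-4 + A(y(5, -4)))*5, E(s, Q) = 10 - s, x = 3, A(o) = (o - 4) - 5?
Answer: 20164/5329 ≈ 3.7838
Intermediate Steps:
y(Y, C) = 0
A(o) = -9 + o (A(o) = (-4 + o) - 5 = -9 + o)
u = -4/73 (u = 4/(-8 + (-4 + (-9 + 0))*5) = 4/(-8 + (-4 - 9)*5) = 4/(-8 - 13*5) = 4/(-8 - 65) = 4/(-73) = 4*(-1/73) = -4/73 ≈ -0.054795)
(E(8, x) + u)² = ((10 - 1*8) - 4/73)² = ((10 - 8) - 4/73)² = (2 - 4/73)² = (142/73)² = 20164/5329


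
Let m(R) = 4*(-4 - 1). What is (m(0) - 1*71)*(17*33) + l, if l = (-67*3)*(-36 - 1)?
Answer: -43614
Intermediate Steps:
m(R) = -20 (m(R) = 4*(-5) = -20)
l = 7437 (l = -201*(-37) = 7437)
(m(0) - 1*71)*(17*33) + l = (-20 - 1*71)*(17*33) + 7437 = (-20 - 71)*561 + 7437 = -91*561 + 7437 = -51051 + 7437 = -43614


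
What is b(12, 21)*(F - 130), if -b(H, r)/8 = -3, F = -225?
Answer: -8520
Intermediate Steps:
b(H, r) = 24 (b(H, r) = -8*(-3) = 24)
b(12, 21)*(F - 130) = 24*(-225 - 130) = 24*(-355) = -8520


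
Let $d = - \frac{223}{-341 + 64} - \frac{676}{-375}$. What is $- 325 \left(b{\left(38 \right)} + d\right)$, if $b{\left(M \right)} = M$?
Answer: $- \frac{54835651}{4155} \approx -13198.0$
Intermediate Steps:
$d = \frac{270877}{103875}$ ($d = - \frac{223}{-277} - - \frac{676}{375} = \left(-223\right) \left(- \frac{1}{277}\right) + \frac{676}{375} = \frac{223}{277} + \frac{676}{375} = \frac{270877}{103875} \approx 2.6077$)
$- 325 \left(b{\left(38 \right)} + d\right) = - 325 \left(38 + \frac{270877}{103875}\right) = \left(-325\right) \frac{4218127}{103875} = - \frac{54835651}{4155}$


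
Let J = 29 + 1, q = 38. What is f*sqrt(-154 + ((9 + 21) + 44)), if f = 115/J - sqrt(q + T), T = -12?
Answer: I*sqrt(5)*(46/3 - 4*sqrt(26)) ≈ -11.321*I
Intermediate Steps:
J = 30
f = 23/6 - sqrt(26) (f = 115/30 - sqrt(38 - 12) = 115*(1/30) - sqrt(26) = 23/6 - sqrt(26) ≈ -1.2657)
f*sqrt(-154 + ((9 + 21) + 44)) = (23/6 - sqrt(26))*sqrt(-154 + ((9 + 21) + 44)) = (23/6 - sqrt(26))*sqrt(-154 + (30 + 44)) = (23/6 - sqrt(26))*sqrt(-154 + 74) = (23/6 - sqrt(26))*sqrt(-80) = (23/6 - sqrt(26))*(4*I*sqrt(5)) = 4*I*sqrt(5)*(23/6 - sqrt(26))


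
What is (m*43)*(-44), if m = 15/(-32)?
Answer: 7095/8 ≈ 886.88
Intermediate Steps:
m = -15/32 (m = 15*(-1/32) = -15/32 ≈ -0.46875)
(m*43)*(-44) = -15/32*43*(-44) = -645/32*(-44) = 7095/8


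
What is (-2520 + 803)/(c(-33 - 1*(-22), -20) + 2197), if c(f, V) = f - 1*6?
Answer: -1717/2180 ≈ -0.78761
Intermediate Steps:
c(f, V) = -6 + f (c(f, V) = f - 6 = -6 + f)
(-2520 + 803)/(c(-33 - 1*(-22), -20) + 2197) = (-2520 + 803)/((-6 + (-33 - 1*(-22))) + 2197) = -1717/((-6 + (-33 + 22)) + 2197) = -1717/((-6 - 11) + 2197) = -1717/(-17 + 2197) = -1717/2180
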